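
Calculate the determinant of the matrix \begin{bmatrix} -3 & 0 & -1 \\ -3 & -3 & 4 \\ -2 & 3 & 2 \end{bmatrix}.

Expand along row 1:
  + (-3) · |-3 4; 3 2| = (-3)·(-6 − 12) = 54
  + (-1) · |-3 -3; -2 3| = (-1)·(-9 − 6) = 15
Sum: (54) + (15) = 69

69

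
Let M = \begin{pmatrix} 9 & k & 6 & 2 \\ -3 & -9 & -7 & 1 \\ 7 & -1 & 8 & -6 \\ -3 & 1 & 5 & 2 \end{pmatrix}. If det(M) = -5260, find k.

Expanding along the column containing k, det(M) is linear in k: det(M) = (107)·k + (-4939).
Set (107)·k + (-4939) = -5260  ⇒  (107)·k = -321  ⇒  k = -3.

-3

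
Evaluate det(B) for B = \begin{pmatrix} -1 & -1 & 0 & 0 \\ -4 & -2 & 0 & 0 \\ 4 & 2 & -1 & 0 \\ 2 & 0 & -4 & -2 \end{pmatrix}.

det(B) = -4

B is block lower-triangular with a 2×2 block and a 2×2 block on the diagonal, so its determinant equals the product of the determinants of the diagonal blocks.
det of the 2×2 block = -2
det of the 2×2 block = 2
det = (-2)·(2) = -4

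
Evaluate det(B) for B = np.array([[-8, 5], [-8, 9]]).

det(B) = -32

det(B) = (-8)·9 − 5·(-8) = -72 − (-40) = -32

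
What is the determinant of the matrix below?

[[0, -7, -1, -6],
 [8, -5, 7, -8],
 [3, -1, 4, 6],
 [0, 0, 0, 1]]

Expand along row 4 (it has 3 zeros):
  + (1) · M_44   where M_44 = det([0 -7 -1; 8 -5 7; 3 -1 4]) = 70
det = (+1)·(1)·(70) = 70

70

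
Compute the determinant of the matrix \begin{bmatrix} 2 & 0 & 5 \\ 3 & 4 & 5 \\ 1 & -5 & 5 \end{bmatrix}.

-5

Expand along row 1:
  + 2 · |4 5; -5 5| = 2·(20 − (-25)) = 90
  + 5 · |3 4; 1 -5| = 5·(-15 − 4) = -95
Sum: (90) + (-95) = -5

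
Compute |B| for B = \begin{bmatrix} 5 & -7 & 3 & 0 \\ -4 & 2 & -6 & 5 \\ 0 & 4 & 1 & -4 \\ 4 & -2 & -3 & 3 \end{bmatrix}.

Expand along row 1 (it has 1 zero):
  + (5) · M_11   where M_11 = det([2 -6 5; 4 1 -4; -2 -3 3]) = -44
  − (-7) · M_12   where M_12 = det([-4 -6 5; 0 1 -4; 4 -3 3]) = 112
  + (3) · M_13   where M_13 = det([-4 2 5; 0 4 -4; 4 -2 3]) = -128
det = (+1)·(5)·(-44) + (-1)·(-7)·(112) + (+1)·(3)·(-128) = 180

180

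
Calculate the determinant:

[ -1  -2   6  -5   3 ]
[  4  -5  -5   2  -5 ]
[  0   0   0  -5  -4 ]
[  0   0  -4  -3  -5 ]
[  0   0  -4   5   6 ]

-1196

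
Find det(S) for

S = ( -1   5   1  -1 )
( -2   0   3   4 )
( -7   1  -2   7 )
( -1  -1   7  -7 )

1536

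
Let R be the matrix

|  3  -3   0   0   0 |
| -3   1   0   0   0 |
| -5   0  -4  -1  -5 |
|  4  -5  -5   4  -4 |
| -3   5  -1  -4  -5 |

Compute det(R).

R is block lower-triangular with a 2×2 block and a 3×3 block on the diagonal, so its determinant equals the product of the determinants of the diagonal blocks.
det of the 2×2 block = -6
det of the 3×3 block = 45
det = (-6)·(45) = -270

|R| = -270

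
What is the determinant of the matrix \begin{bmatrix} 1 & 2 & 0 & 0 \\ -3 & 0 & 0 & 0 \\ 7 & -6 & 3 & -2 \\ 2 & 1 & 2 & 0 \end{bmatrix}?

24

The matrix is block lower-triangular with a 2×2 block and a 2×2 block on the diagonal, so its determinant equals the product of the determinants of the diagonal blocks.
det of the 2×2 block = 6
det of the 2×2 block = 4
det = (6)·(4) = 24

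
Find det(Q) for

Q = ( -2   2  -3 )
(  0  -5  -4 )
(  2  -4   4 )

Expand along column 1:
  + (-2) · |-5 -4; -4 4| = (-2)·(-20 − 16) = 72
  + 2 · |2 -3; -5 -4| = 2·(-8 − 15) = -46
Sum: (72) + (-46) = 26

|Q| = 26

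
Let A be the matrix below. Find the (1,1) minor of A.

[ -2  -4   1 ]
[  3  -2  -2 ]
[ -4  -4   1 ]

-10

Delete row 1 and column 1; the remaining 2×2 submatrix is [-2 -2; -4 1].
Its determinant is (-2)·1 − (-2)·(-4) = -10.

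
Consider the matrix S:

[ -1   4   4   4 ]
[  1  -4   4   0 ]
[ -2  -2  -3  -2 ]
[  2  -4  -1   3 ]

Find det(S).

det(S) = -456

Expand along row 2 (it has 1 zero):
  − (1) · M_21   where M_21 = det([4 4 4; -2 -3 -2; -4 -1 3]) = -28
  + (-4) · M_22   where M_22 = det([-1 4 4; -2 -3 -2; 2 -1 3]) = 51
  − (4) · M_23   where M_23 = det([-1 4 4; -2 -2 -2; 2 -4 3]) = 70
det = (-1)·(1)·(-28) + (+1)·(-4)·(51) + (-1)·(4)·(70) = -456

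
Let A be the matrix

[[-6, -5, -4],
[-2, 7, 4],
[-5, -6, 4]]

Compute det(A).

Expand along column 1:
  + (-6) · |7 4; -6 4| = (-6)·(28 − (-24)) = -312
  − (-2) · |-5 -4; -6 4| = −(-2)·(-20 − 24) = -88
  + (-5) · |-5 -4; 7 4| = (-5)·(-20 − (-28)) = -40
Sum: (-312) + (-88) + (-40) = -440

det(A) = -440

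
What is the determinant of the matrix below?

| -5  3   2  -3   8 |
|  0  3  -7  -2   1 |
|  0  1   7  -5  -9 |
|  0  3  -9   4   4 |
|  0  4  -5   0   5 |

-5025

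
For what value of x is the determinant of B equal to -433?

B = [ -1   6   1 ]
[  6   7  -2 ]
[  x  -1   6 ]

x = 9

Expanding along the row containing x, det(B) is linear in x: det(B) = (-19)·x + (-262).
Set (-19)·x + (-262) = -433  ⇒  (-19)·x = -171  ⇒  x = 9.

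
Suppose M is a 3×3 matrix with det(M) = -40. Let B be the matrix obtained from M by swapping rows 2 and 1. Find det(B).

Swapping two rows multiplies the determinant by −1.
det(B) = (-1)·(-40) = 40

40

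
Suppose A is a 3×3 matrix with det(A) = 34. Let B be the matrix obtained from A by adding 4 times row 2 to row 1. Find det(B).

det(B) = 34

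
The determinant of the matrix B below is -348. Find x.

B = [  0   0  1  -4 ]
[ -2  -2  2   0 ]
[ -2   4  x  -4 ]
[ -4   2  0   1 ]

x = -8

Expanding along the column containing x, det(B) is linear in x: det(B) = (48)·x + (36).
Set (48)·x + (36) = -348  ⇒  (48)·x = -384  ⇒  x = -8.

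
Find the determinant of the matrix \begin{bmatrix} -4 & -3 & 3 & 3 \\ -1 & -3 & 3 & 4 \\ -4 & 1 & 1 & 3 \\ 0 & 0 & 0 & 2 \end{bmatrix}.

36

Expand along row 4 (it has 3 zeros):
  + (2) · M_44   where M_44 = det([-4 -3 3; -1 -3 3; -4 1 1]) = 18
det = (+1)·(2)·(18) = 36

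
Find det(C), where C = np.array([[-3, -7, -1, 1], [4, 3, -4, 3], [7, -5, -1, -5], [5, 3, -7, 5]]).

det(C) = -244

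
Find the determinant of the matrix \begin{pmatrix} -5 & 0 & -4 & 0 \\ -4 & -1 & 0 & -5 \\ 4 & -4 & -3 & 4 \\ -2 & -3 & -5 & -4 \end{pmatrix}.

The determinant is 515.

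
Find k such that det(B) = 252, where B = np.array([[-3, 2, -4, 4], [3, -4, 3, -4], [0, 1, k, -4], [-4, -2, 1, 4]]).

Expanding along the column containing k, det(B) is linear in k: det(B) = (-8)·k + (212).
Set (-8)·k + (212) = 252  ⇒  (-8)·k = 40  ⇒  k = -5.

-5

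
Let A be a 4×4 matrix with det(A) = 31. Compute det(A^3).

det(A^3) = (det A)^3 = (31)^3 = 29791

29791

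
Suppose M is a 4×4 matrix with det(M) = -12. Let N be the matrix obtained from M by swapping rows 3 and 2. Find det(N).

det(N) = 12

Swapping two rows multiplies the determinant by −1.
det(N) = (-1)·(-12) = 12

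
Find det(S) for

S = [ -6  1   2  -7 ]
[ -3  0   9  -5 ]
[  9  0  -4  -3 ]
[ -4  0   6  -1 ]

67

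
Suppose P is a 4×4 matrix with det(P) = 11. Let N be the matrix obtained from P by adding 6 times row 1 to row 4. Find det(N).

11

Adding a multiple of one row to another leaves the determinant unchanged.
det(N) = (1)·(11) = 11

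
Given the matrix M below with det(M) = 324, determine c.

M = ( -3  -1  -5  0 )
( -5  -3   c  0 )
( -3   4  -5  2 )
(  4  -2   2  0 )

c = 6

Expanding along the row containing c, det(M) is linear in c: det(M) = (20)·c + (204).
Set (20)·c + (204) = 324  ⇒  (20)·c = 120  ⇒  c = 6.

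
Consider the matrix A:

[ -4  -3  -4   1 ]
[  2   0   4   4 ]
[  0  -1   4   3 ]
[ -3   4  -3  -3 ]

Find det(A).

Expand along row 2 (it has 1 zero):
  − (2) · M_21   where M_21 = det([-3 -4 1; -1 4 3; 4 -3 -3]) = -40
  − (4) · M_23   where M_23 = det([-4 -3 1; 0 -1 3; -3 4 -3]) = 60
  + (4) · M_24   where M_24 = det([-4 -3 -4; 0 -1 4; -3 4 -3]) = 100
det = (-1)·(2)·(-40) + (-1)·(4)·(60) + (+1)·(4)·(100) = 240

240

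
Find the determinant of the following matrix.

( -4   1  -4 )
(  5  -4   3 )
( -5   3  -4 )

-3

Expand along row 1:
  + (-4) · |-4 3; 3 -4| = (-4)·(16 − 9) = -28
  − 1 · |5 3; -5 -4| = −1·(-20 − (-15)) = 5
  + (-4) · |5 -4; -5 3| = (-4)·(15 − 20) = 20
Sum: (-28) + (5) + (20) = -3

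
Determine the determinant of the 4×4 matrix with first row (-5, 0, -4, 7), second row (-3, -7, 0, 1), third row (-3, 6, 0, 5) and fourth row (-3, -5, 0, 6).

684

Expand along column 3 (it has 3 zeros):
  + (-4) · M_13   where M_13 = det([-3 -7 1; -3 6 5; -3 -5 6]) = -171
det = (+1)·(-4)·(-171) = 684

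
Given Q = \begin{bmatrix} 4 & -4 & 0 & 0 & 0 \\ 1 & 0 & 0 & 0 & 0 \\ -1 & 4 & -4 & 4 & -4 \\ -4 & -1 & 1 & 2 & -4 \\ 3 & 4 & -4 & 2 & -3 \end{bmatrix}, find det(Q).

The determinant is 112.

Q is block lower-triangular with a 2×2 block and a 3×3 block on the diagonal, so its determinant equals the product of the determinants of the diagonal blocks.
det of the 2×2 block = 4
det of the 3×3 block = 28
det = (4)·(28) = 112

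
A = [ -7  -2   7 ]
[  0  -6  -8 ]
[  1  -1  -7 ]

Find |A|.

-180

Expand along row 2:
  + (-6) · |-7 7; 1 -7| = (-6)·(49 − 7) = -252
  − (-8) · |-7 -2; 1 -1| = −(-8)·(7 − (-2)) = 72
Sum: (-252) + (72) = -180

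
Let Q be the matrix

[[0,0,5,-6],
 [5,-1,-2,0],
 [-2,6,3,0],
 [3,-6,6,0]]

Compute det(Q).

1566

Expand along column 4 (it has 3 zeros):
  − (-6) · M_14   where M_14 = det([5 -1 -2; -2 6 3; 3 -6 6]) = 261
det = (-1)·(-6)·(261) = 1566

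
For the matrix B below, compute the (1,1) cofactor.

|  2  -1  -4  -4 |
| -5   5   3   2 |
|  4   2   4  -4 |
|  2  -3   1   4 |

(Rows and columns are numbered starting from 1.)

140

Delete row 1 and column 1; the remaining 3×3 submatrix is [5 3 2; 2 4 -4; -3 1 4].
Its determinant is 140.
The cofactor carries sign (−1)^(1+1) = +1, so C_{1,1} = +(140) = 140.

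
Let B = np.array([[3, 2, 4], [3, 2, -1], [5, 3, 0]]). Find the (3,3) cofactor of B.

0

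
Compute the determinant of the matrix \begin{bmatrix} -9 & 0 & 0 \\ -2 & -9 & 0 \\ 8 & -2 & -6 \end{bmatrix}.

The matrix is lower triangular, so the determinant is the product of the diagonal entries:
det = (-9) · (-9) · (-6) = -486

-486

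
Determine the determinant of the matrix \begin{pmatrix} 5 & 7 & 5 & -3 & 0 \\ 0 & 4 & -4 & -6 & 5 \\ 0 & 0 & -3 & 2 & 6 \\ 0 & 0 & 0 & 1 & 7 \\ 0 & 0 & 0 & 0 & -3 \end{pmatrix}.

180

The matrix is upper triangular, so the determinant is the product of the diagonal entries:
det = (5) · (4) · (-3) · (1) · (-3) = 180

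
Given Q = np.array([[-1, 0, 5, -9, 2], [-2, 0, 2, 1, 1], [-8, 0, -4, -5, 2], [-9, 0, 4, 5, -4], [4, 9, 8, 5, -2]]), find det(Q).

Expand along column 2 (it has 4 zeros):
  − (9) · M_52   where M_52 = det([-1 5 -9 2; -2 2 1 1; -8 -4 -5 2; -9 4 5 -4]) = 2215
det = (-1)·(9)·(2215) = -19935

|Q| = -19935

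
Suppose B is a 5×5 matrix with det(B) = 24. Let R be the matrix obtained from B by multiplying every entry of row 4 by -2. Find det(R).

-48

Scaling one row by -2 multiplies the determinant by -2.
det(R) = (-2)·(24) = -48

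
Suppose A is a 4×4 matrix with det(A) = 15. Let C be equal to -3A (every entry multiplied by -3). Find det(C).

For a 4×4 matrix, det(-3A) = (-3)^4·det(A) = 81·det(A).
det(C) = (81)·(15) = 1215

|C| = 1215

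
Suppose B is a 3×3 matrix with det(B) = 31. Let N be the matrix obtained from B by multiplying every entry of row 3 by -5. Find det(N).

Scaling one row by -5 multiplies the determinant by -5.
det(N) = (-5)·(31) = -155

|N| = -155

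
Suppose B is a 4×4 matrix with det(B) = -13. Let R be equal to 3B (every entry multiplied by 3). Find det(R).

For a 4×4 matrix, det(3B) = 3^4·det(B) = 81·det(B).
det(R) = (81)·(-13) = -1053

|R| = -1053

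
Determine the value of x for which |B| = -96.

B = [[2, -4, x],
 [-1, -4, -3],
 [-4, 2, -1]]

x = 4

Expanding along the row containing x, det(B) is linear in x: det(B) = (-18)·x + (-24).
Set (-18)·x + (-24) = -96  ⇒  (-18)·x = -72  ⇒  x = 4.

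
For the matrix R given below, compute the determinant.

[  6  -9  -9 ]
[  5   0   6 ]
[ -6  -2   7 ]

Expand along row 2:
  − 5 · |-9 -9; -2 7| = −5·(-63 − 18) = 405
  − 6 · |6 -9; -6 -2| = −6·(-12 − 54) = 396
Sum: (405) + (396) = 801

801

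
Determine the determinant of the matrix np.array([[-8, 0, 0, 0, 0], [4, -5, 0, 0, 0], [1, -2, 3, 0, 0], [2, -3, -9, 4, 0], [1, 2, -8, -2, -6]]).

The determinant is -2880.

The matrix is lower triangular, so the determinant is the product of the diagonal entries:
det = (-8) · (-5) · (3) · (4) · (-6) = -2880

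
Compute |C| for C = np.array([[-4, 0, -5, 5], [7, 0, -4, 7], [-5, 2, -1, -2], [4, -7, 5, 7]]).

Expand along column 2 (it has 2 zeros):
  − (2) · M_32   where M_32 = det([-4 -5 5; 7 -4 7; 4 5 7]) = 612
  + (-7) · M_42   where M_42 = det([-4 -5 5; 7 -4 7; -5 -1 -2]) = -90
det = (-1)·(2)·(612) + (+1)·(-7)·(-90) = -594

-594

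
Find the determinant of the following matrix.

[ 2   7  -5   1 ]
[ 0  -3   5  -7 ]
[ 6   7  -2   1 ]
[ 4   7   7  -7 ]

1436

Expand along row 2 (it has 1 zero):
  + (-3) · M_22   where M_22 = det([2 -5 1; 6 -2 1; 4 7 -7]) = -166
  − (5) · M_23   where M_23 = det([2 7 1; 6 7 1; 4 7 -7]) = 224
  + (-7) · M_24   where M_24 = det([2 7 -5; 6 7 -2; 4 7 7]) = -294
det = (+1)·(-3)·(-166) + (-1)·(5)·(224) + (+1)·(-7)·(-294) = 1436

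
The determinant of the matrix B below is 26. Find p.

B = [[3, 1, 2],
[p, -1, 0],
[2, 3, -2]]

2

Expanding along the column containing p, det(B) is linear in p: det(B) = (8)·p + (10).
Set (8)·p + (10) = 26  ⇒  (8)·p = 16  ⇒  p = 2.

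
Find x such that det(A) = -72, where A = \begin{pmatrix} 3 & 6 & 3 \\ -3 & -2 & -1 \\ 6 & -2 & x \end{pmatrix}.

x = -7

Expanding along the row containing x, det(A) is linear in x: det(A) = (12)·x + (12).
Set (12)·x + (12) = -72  ⇒  (12)·x = -84  ⇒  x = -7.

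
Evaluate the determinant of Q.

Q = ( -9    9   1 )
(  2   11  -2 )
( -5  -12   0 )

337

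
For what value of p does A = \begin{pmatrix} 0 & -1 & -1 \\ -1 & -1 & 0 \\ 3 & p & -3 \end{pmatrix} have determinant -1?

p = -1

Expanding along the column containing p, det(A) is linear in p: det(A) = (1)·p + (0).
Set (1)·p + (0) = -1  ⇒  (1)·p = -1  ⇒  p = -1.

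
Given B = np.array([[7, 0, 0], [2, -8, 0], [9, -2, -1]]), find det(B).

det(B) = 56

B is lower triangular, so det(B) is the product of the diagonal entries:
det = (7) · (-8) · (-1) = 56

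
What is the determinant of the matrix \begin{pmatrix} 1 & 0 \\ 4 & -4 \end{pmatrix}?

det = 1·(-4) − 0·4 = -4 − 0 = -4

The determinant is -4.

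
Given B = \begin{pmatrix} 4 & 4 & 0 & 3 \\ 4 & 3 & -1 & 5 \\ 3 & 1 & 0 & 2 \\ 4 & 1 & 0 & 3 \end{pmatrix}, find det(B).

Expand along column 3 (it has 3 zeros):
  − (-1) · M_23   where M_23 = det([4 4 3; 3 1 2; 4 1 3]) = -3
det = (-1)·(-1)·(-3) = -3

-3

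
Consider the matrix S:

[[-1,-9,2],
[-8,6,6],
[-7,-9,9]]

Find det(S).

Expand along row 1:
  + (-1) · |6 6; -9 9| = (-1)·(54 − (-54)) = -108
  − (-9) · |-8 6; -7 9| = −(-9)·(-72 − (-42)) = -270
  + 2 · |-8 6; -7 -9| = 2·(72 − (-42)) = 228
Sum: (-108) + (-270) + (228) = -150

det(S) = -150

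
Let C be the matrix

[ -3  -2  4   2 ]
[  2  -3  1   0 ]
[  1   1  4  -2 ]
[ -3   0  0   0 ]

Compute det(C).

Expand along row 4 (it has 3 zeros):
  − (-3) · M_41   where M_41 = det([-2 4 2; -3 1 0; 1 4 -2]) = -46
det = (-1)·(-3)·(-46) = -138

|C| = -138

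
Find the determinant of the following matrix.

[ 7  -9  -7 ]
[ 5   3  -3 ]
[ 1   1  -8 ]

Expand along column 1:
  + 7 · |3 -3; 1 -8| = 7·(-24 − (-3)) = -147
  − 5 · |-9 -7; 1 -8| = −5·(72 − (-7)) = -395
  + 1 · |-9 -7; 3 -3| = 1·(27 − (-21)) = 48
Sum: (-147) + (-395) + (48) = -494

The determinant is -494.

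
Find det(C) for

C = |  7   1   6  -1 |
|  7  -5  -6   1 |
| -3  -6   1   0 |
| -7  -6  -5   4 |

-1880

Expand along row 3 (it has 1 zero):
  + (-3) · M_31   where M_31 = det([1 6 -1; -5 -6 1; -6 -5 4]) = 76
  − (-6) · M_32   where M_32 = det([7 6 -1; 7 -6 1; -7 -5 4]) = -266
  + (1) · M_33   where M_33 = det([7 1 -1; 7 -5 1; -7 -6 4]) = -56
det = (+1)·(-3)·(76) + (-1)·(-6)·(-266) + (+1)·(1)·(-56) = -1880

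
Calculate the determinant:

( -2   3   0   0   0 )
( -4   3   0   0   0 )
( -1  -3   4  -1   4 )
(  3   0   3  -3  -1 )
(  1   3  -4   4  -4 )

The matrix is block lower-triangular with a 2×2 block and a 3×3 block on the diagonal, so its determinant equals the product of the determinants of the diagonal blocks.
det of the 2×2 block = 6
det of the 3×3 block = 48
det = (6)·(48) = 288

The determinant is 288.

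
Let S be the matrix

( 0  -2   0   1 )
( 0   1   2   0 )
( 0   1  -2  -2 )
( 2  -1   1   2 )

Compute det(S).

|S| = -8

Expand along column 1 (it has 3 zeros):
  − (2) · M_41   where M_41 = det([-2 0 1; 1 2 0; 1 -2 -2]) = 4
det = (-1)·(2)·(4) = -8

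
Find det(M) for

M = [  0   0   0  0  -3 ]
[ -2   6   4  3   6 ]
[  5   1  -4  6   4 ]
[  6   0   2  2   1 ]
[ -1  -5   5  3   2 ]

Expand along row 1 (it has 4 zeros):
  + (-3) · M_15   where M_15 = det([-2 6 4 3; 5 1 -4 6; 6 0 2 2; -1 -5 5 3]) = -2718
det = (+1)·(-3)·(-2718) = 8154

8154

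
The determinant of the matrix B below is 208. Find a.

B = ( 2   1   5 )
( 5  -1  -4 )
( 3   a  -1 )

6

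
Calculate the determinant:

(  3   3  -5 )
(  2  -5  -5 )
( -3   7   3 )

Expand along row 1:
  + 3 · |-5 -5; 7 3| = 3·(-15 − (-35)) = 60
  − 3 · |2 -5; -3 3| = −3·(6 − 15) = 27
  + (-5) · |2 -5; -3 7| = (-5)·(14 − 15) = 5
Sum: (60) + (27) + (5) = 92

92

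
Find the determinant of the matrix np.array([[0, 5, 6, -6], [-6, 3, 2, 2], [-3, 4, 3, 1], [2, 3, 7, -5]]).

The determinant is -272.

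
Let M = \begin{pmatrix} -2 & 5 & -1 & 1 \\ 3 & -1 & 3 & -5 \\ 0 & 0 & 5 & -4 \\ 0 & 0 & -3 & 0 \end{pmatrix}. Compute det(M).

M is block upper-triangular with a 2×2 block and a 2×2 block on the diagonal, so its determinant equals the product of the determinants of the diagonal blocks.
det of the 2×2 block = -13
det of the 2×2 block = -12
det = (-13)·(-12) = 156

156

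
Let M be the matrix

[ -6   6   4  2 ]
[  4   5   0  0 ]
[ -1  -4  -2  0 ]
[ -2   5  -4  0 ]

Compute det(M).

det(M) = -208

Expand along column 4 (it has 3 zeros):
  − (2) · M_14   where M_14 = det([4 5 0; -1 -4 -2; -2 5 -4]) = 104
det = (-1)·(2)·(104) = -208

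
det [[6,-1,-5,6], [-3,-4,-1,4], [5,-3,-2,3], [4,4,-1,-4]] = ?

265

Expand along row 1:
  + (6) · M_11   where M_11 = det([-4 -1 4; -3 -2 3; 4 -1 -4]) = 0
  − (-1) · M_12   where M_12 = det([-3 -1 4; 5 -2 3; 4 -1 -4]) = -53
  + (-5) · M_13   where M_13 = det([-3 -4 4; 5 -3 3; 4 4 -4]) = 0
  − (6) · M_14   where M_14 = det([-3 -4 -1; 5 -3 -2; 4 4 -1]) = -53
det = (+1)·(6)·(0) + (-1)·(-1)·(-53) + (+1)·(-5)·(0) + (-1)·(6)·(-53) = 265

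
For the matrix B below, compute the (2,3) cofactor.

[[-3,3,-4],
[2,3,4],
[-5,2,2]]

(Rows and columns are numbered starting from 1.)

-9

Delete row 2 and column 3; the remaining 2×2 submatrix is [-3 3; -5 2].
Its determinant is (-3)·2 − 3·(-5) = 9.
The cofactor carries sign (−1)^(2+3) = −1, so C_{2,3} = −(9) = -9.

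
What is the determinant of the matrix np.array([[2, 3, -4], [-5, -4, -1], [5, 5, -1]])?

Expand along column 1:
  + 2 · |-4 -1; 5 -1| = 2·(4 − (-5)) = 18
  − (-5) · |3 -4; 5 -1| = −(-5)·(-3 − (-20)) = 85
  + 5 · |3 -4; -4 -1| = 5·(-3 − 16) = -95
Sum: (18) + (85) + (-95) = 8

8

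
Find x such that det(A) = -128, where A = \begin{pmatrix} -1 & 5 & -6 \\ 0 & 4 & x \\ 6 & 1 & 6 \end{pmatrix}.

x = -8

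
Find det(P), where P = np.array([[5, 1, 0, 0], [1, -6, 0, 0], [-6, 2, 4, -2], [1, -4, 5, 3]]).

P is block lower-triangular with a 2×2 block and a 2×2 block on the diagonal, so its determinant equals the product of the determinants of the diagonal blocks.
det of the 2×2 block = -31
det of the 2×2 block = 22
det = (-31)·(22) = -682

The determinant is -682.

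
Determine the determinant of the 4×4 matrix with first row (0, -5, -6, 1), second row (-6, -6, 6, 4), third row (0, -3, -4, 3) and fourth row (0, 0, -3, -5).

-276

Expand along column 1 (it has 3 zeros):
  − (-6) · M_21   where M_21 = det([-5 -6 1; -3 -4 3; 0 -3 -5]) = -46
det = (-1)·(-6)·(-46) = -276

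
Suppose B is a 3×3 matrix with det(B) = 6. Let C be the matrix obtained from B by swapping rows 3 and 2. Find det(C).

The determinant is -6.

Swapping two rows multiplies the determinant by −1.
det(C) = (-1)·(6) = -6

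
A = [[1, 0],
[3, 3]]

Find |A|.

det(A) = 1·3 − 0·3 = 3 − 0 = 3

The determinant is 3.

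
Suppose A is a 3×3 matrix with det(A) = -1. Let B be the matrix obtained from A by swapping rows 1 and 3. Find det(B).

Swapping two rows multiplies the determinant by −1.
det(B) = (-1)·(-1) = 1

The determinant is 1.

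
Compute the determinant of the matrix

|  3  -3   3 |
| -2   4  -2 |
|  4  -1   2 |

-12

Expand along column 1:
  + 3 · |4 -2; -1 2| = 3·(8 − 2) = 18
  − (-2) · |-3 3; -1 2| = −(-2)·(-6 − (-3)) = -6
  + 4 · |-3 3; 4 -2| = 4·(6 − 12) = -24
Sum: (18) + (-6) + (-24) = -12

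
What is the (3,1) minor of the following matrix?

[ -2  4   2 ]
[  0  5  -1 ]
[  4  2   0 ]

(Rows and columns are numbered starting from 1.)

The minor is -14.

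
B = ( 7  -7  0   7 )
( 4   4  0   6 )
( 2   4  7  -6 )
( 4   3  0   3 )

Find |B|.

-1078

Expand along column 3 (it has 3 zeros):
  + (7) · M_33   where M_33 = det([7 -7 7; 4 4 6; 4 3 3]) = -154
det = (+1)·(7)·(-154) = -1078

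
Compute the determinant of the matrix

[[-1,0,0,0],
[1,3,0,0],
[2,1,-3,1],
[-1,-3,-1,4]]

The determinant is 33.

The matrix is block lower-triangular with a 2×2 block and a 2×2 block on the diagonal, so its determinant equals the product of the determinants of the diagonal blocks.
det of the 2×2 block = -3
det of the 2×2 block = -11
det = (-3)·(-11) = 33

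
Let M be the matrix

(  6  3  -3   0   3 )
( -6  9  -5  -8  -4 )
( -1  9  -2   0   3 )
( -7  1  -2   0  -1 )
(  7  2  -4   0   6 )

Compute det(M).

Expand along column 4 (it has 4 zeros):
  + (-8) · M_24   where M_24 = det([6 3 -3 3; -1 9 -2 3; -7 1 -2 -1; 7 2 -4 6]) = -708
det = (+1)·(-8)·(-708) = 5664

5664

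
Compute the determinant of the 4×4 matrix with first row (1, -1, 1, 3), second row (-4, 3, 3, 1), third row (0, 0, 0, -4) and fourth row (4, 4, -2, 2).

The determinant is -200.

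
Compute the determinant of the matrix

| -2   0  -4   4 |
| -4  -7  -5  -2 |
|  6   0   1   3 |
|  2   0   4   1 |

-770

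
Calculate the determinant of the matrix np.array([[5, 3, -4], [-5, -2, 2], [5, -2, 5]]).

The determinant is -5.

Expand along row 1:
  + 5 · |-2 2; -2 5| = 5·(-10 − (-4)) = -30
  − 3 · |-5 2; 5 5| = −3·(-25 − 10) = 105
  + (-4) · |-5 -2; 5 -2| = (-4)·(10 − (-10)) = -80
Sum: (-30) + (105) + (-80) = -5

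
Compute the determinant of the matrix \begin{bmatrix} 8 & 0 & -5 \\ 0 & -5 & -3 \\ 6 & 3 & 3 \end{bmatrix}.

Expand along row 1:
  + 8 · |-5 -3; 3 3| = 8·(-15 − (-9)) = -48
  + (-5) · |0 -5; 6 3| = (-5)·(0 − (-30)) = -150
Sum: (-48) + (-150) = -198

-198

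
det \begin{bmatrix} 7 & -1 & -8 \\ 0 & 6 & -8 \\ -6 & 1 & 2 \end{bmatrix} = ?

Expand along row 2:
  + 6 · |7 -8; -6 2| = 6·(14 − 48) = -204
  − (-8) · |7 -1; -6 1| = −(-8)·(7 − 6) = 8
Sum: (-204) + (8) = -196

The determinant is -196.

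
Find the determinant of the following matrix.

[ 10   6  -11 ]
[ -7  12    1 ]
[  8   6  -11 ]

The determinant is -276.

Expand along row 1:
  + 10 · |12 1; 6 -11| = 10·(-132 − 6) = -1380
  − 6 · |-7 1; 8 -11| = −6·(77 − 8) = -414
  + (-11) · |-7 12; 8 6| = (-11)·(-42 − 96) = 1518
Sum: (-1380) + (-414) + (1518) = -276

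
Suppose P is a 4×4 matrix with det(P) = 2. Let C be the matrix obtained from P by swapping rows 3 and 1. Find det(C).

Swapping two rows multiplies the determinant by −1.
det(C) = (-1)·(2) = -2

The determinant is -2.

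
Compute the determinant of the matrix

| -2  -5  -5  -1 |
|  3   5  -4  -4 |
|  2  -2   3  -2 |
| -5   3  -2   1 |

Expand along row 1:
  + (-2) · M_11   where M_11 = det([5 -4 -4; -2 3 -2; 3 -2 1]) = 31
  − (-5) · M_12   where M_12 = det([3 -4 -4; 2 3 -2; -5 -2 1]) = -79
  + (-5) · M_13   where M_13 = det([3 5 -4; 2 -2 -2; -5 3 1]) = 68
  − (-1) · M_14   where M_14 = det([3 5 -4; 2 -2 3; -5 3 -2]) = -54
det = (+1)·(-2)·(31) + (-1)·(-5)·(-79) + (+1)·(-5)·(68) + (-1)·(-1)·(-54) = -851

-851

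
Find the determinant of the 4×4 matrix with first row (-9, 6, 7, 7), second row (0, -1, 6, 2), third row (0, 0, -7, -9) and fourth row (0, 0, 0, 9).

-567

The matrix is upper triangular, so the determinant is the product of the diagonal entries:
det = (-9) · (-1) · (-7) · (9) = -567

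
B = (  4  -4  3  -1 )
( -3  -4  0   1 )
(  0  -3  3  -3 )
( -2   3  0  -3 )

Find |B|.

Expand along column 3 (it has 2 zeros):
  + (3) · M_13   where M_13 = det([-3 -4 1; 0 -3 -3; -2 3 -3]) = -84
  + (3) · M_33   where M_33 = det([4 -4 -1; -3 -4 1; -2 3 -3]) = 97
det = (+1)·(3)·(-84) + (+1)·(3)·(97) = 39

The determinant is 39.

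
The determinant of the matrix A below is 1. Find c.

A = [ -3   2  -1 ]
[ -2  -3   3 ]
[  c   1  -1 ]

c = 1

Expanding along the column containing c, det(A) is linear in c: det(A) = (3)·c + (-2).
Set (3)·c + (-2) = 1  ⇒  (3)·c = 3  ⇒  c = 1.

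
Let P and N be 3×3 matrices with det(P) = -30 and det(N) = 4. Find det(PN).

det(PN) = det(P)·det(N) = (-30)·(4) = -120

-120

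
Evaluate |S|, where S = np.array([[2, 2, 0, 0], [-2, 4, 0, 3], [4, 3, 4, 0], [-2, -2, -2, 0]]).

The determinant is 12.

Expand along column 4 (it has 3 zeros):
  + (3) · M_24   where M_24 = det([2 2 0; 4 3 4; -2 -2 -2]) = 4
det = (+1)·(3)·(4) = 12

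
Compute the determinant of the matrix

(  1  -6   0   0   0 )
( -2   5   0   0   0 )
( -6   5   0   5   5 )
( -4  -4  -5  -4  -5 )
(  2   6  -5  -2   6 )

-1575

The matrix is block lower-triangular with a 2×2 block and a 3×3 block on the diagonal, so its determinant equals the product of the determinants of the diagonal blocks.
det of the 2×2 block = -7
det of the 3×3 block = 225
det = (-7)·(225) = -1575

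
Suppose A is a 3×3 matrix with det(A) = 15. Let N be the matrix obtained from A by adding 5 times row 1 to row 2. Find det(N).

15

Adding a multiple of one row to another leaves the determinant unchanged.
det(N) = (1)·(15) = 15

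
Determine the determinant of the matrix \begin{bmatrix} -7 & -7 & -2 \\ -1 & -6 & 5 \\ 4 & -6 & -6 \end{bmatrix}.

Expand along column 1:
  + (-7) · |-6 5; -6 -6| = (-7)·(36 − (-30)) = -462
  − (-1) · |-7 -2; -6 -6| = −(-1)·(42 − 12) = 30
  + 4 · |-7 -2; -6 5| = 4·(-35 − 12) = -188
Sum: (-462) + (30) + (-188) = -620

-620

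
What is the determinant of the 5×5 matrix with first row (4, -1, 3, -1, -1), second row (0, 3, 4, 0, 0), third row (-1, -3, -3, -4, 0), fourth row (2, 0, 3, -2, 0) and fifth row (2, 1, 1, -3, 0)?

115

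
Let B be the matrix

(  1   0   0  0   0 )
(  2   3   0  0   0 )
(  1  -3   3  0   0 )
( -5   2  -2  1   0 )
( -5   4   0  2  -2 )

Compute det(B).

B is lower triangular, so det(B) is the product of the diagonal entries:
det = (1) · (3) · (3) · (1) · (-2) = -18

The determinant is -18.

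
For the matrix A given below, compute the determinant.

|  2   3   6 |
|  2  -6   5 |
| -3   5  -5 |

Expand along column 1:
  + 2 · |-6 5; 5 -5| = 2·(30 − 25) = 10
  − 2 · |3 6; 5 -5| = −2·(-15 − 30) = 90
  + (-3) · |3 6; -6 5| = (-3)·(15 − (-36)) = -153
Sum: (10) + (90) + (-153) = -53

The determinant is -53.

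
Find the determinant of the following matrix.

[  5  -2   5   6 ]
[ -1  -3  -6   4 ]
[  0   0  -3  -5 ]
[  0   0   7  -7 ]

The matrix is block upper-triangular with a 2×2 block and a 2×2 block on the diagonal, so its determinant equals the product of the determinants of the diagonal blocks.
det of the 2×2 block = -17
det of the 2×2 block = 56
det = (-17)·(56) = -952

-952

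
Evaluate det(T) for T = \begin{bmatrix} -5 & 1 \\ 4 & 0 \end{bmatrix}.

det(T) = (-5)·0 − 1·4 = 0 − 4 = -4

|T| = -4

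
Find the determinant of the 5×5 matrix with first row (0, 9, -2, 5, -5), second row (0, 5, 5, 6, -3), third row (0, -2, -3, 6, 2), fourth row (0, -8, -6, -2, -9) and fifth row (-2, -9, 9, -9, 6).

Expand along column 1 (it has 4 zeros):
  + (-2) · M_51   where M_51 = det([9 -2 5 -5; 5 5 6 -3; -2 -3 6 2; -8 -6 -2 -9]) = -7015
det = (+1)·(-2)·(-7015) = 14030

14030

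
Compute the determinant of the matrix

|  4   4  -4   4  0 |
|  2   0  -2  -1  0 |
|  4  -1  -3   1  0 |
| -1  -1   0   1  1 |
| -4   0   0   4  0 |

160

Expand along column 5 (it has 4 zeros):
  − (1) · M_45   where M_45 = det([4 4 -4 4; 2 0 -2 -1; 4 -1 -3 1; -4 0 0 4]) = -160
det = (-1)·(1)·(-160) = 160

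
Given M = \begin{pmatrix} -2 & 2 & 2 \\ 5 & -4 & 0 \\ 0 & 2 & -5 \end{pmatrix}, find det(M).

det(M) = 30

Expand along row 2:
  − 5 · |2 2; 2 -5| = −5·(-10 − 4) = 70
  + (-4) · |-2 2; 0 -5| = (-4)·(10 − 0) = -40
Sum: (70) + (-40) = 30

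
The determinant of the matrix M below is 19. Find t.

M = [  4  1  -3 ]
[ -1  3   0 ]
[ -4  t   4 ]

t = 1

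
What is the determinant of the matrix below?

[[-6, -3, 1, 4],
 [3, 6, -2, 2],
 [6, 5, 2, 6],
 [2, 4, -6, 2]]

The determinant is -1102.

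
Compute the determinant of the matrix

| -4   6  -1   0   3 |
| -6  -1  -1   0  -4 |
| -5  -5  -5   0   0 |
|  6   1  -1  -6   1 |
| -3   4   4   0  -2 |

The determinant is 3780.

Expand along column 4 (it has 4 zeros):
  + (-6) · M_44   where M_44 = det([-4 6 -1 3; -6 -1 -1 -4; -5 -5 -5 0; -3 4 4 -2]) = -630
det = (+1)·(-6)·(-630) = 3780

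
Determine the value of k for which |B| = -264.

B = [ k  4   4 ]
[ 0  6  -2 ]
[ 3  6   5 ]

Expanding along the row containing k, det(B) is linear in k: det(B) = (42)·k + (-96).
Set (42)·k + (-96) = -264  ⇒  (42)·k = -168  ⇒  k = -4.

k = -4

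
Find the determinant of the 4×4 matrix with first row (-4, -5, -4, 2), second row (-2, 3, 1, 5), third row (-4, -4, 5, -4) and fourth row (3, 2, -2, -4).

The determinant is 827.

Expand along row 1:
  + (-4) · M_11   where M_11 = det([3 1 5; -4 5 -4; 2 -2 -4]) = -118
  − (-5) · M_12   where M_12 = det([-2 1 5; -4 5 -4; 3 -2 -4]) = -7
  + (-4) · M_13   where M_13 = det([-2 3 5; -4 -4 -4; 3 2 -4]) = -112
  − (2) · M_14   where M_14 = det([-2 3 1; -4 -4 5; 3 2 -2]) = 29
det = (+1)·(-4)·(-118) + (-1)·(-5)·(-7) + (+1)·(-4)·(-112) + (-1)·(2)·(29) = 827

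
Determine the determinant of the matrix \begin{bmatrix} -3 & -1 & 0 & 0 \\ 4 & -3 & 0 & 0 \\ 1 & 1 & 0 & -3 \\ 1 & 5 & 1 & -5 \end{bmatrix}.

39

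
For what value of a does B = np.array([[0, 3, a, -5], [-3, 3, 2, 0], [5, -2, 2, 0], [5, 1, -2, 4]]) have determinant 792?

Expanding along the row containing a, det(B) is linear in a: det(B) = (-36)·a + (612).
Set (-36)·a + (612) = 792  ⇒  (-36)·a = 180  ⇒  a = -5.

-5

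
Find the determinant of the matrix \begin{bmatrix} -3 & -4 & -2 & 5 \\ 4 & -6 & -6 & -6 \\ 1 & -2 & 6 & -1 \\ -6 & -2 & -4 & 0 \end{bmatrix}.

Expand along row 4 (it has 1 zero):
  − (-6) · M_41   where M_41 = det([-4 -2 5; -6 -6 -6; -2 6 -1]) = -420
  + (-2) · M_42   where M_42 = det([-3 -2 5; 4 -6 -6; 1 6 -1]) = 28
  − (-4) · M_43   where M_43 = det([-3 -4 5; 4 -6 -6; 1 -2 -1]) = 16
det = (-1)·(-6)·(-420) + (+1)·(-2)·(28) + (-1)·(-4)·(16) = -2512

-2512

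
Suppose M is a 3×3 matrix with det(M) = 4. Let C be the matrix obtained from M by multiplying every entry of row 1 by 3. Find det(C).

Scaling one row by 3 multiplies the determinant by 3.
det(C) = (3)·(4) = 12

12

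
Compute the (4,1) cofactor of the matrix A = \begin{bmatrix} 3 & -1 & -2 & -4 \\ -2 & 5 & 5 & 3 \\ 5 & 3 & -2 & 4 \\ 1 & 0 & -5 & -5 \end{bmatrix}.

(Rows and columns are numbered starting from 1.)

-96

Delete row 4 and column 1; the remaining 3×3 submatrix is [-1 -2 -4; 5 5 3; 3 -2 4].
Its determinant is 96.
The cofactor carries sign (−1)^(4+1) = −1, so C_{4,1} = −(96) = -96.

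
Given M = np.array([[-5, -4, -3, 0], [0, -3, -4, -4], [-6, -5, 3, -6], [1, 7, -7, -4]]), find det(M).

Expand along row 1 (it has 1 zero):
  + (-5) · M_11   where M_11 = det([-3 -4 -4; -5 3 -6; 7 -7 -4]) = 354
  − (-4) · M_12   where M_12 = det([0 -4 -4; -6 3 -6; 1 -7 -4]) = -36
  + (-3) · M_13   where M_13 = det([0 -3 -4; -6 -5 -6; 1 7 -4]) = 238
det = (+1)·(-5)·(354) + (-1)·(-4)·(-36) + (+1)·(-3)·(238) = -2628

The determinant is -2628.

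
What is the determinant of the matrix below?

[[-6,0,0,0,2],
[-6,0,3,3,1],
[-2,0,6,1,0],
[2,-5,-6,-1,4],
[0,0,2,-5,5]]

Expand along column 2 (it has 4 zeros):
  + (-5) · M_42   where M_42 = det([-6 0 0 2; -6 3 3 1; -2 6 1 0; 0 2 -5 5]) = 342
det = (+1)·(-5)·(342) = -1710

The determinant is -1710.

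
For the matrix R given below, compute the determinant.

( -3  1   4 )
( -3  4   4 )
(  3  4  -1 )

Expand along row 1:
  + (-3) · |4 4; 4 -1| = (-3)·(-4 − 16) = 60
  − 1 · |-3 4; 3 -1| = −1·(3 − 12) = 9
  + 4 · |-3 4; 3 4| = 4·(-12 − 12) = -96
Sum: (60) + (9) + (-96) = -27

|R| = -27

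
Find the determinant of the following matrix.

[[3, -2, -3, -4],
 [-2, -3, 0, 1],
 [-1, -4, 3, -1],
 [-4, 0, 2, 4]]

The determinant is 22.

Expand along row 2 (it has 1 zero):
  − (-2) · M_21   where M_21 = det([-2 -3 -4; -4 3 -1; 0 2 4]) = -44
  + (-3) · M_22   where M_22 = det([3 -3 -4; -1 3 -1; -4 2 4]) = -22
  + (1) · M_24   where M_24 = det([3 -2 -3; -1 -4 3; -4 0 2]) = 44
det = (-1)·(-2)·(-44) + (+1)·(-3)·(-22) + (+1)·(1)·(44) = 22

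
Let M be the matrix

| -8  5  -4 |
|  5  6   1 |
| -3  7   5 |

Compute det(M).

Expand along column 1:
  + (-8) · |6 1; 7 5| = (-8)·(30 − 7) = -184
  − 5 · |5 -4; 7 5| = −5·(25 − (-28)) = -265
  + (-3) · |5 -4; 6 1| = (-3)·(5 − (-24)) = -87
Sum: (-184) + (-265) + (-87) = -536

-536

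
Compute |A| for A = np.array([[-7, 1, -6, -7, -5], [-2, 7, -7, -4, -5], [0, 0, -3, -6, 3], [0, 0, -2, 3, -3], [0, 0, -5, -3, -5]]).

A is block upper-triangular with a 2×2 block and a 3×3 block on the diagonal, so its determinant equals the product of the determinants of the diagonal blocks.
det of the 2×2 block = -47
det of the 3×3 block = 105
det = (-47)·(105) = -4935

det(A) = -4935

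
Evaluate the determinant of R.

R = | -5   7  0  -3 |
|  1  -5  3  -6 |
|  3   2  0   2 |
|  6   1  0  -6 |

Expand along column 3 (it has 3 zeros):
  − (3) · M_23   where M_23 = det([-5 7 -3; 3 2 2; 6 1 -6]) = 307
det = (-1)·(3)·(307) = -921

|R| = -921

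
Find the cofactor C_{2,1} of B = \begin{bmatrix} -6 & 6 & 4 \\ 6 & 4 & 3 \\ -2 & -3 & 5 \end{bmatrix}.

Delete row 2 and column 1; the remaining 2×2 submatrix is [6 4; -3 5].
Its determinant is 6·5 − 4·(-3) = 42.
The cofactor carries sign (−1)^(2+1) = −1, so C_{2,1} = −(42) = -42.

-42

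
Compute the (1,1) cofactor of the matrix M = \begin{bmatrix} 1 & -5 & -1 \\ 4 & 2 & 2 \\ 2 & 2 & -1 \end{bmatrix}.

Delete row 1 and column 1; the remaining 2×2 submatrix is [2 2; 2 -1].
Its determinant is 2·(-1) − 2·2 = -6.
The cofactor carries sign (−1)^(1+1) = +1, so C_{1,1} = +(-6) = -6.

The cofactor is -6.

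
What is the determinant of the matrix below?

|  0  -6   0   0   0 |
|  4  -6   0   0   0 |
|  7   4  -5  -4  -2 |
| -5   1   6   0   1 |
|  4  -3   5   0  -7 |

-4512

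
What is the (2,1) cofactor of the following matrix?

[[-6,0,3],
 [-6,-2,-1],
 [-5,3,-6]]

9

Delete row 2 and column 1; the remaining 2×2 submatrix is [0 3; 3 -6].
Its determinant is 0·(-6) − 3·3 = -9.
The cofactor carries sign (−1)^(2+1) = −1, so C_{2,1} = −(-9) = 9.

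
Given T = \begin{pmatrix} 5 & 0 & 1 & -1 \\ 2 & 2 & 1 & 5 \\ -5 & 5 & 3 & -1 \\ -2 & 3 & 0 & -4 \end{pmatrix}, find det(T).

-390

Expand along row 1 (it has 1 zero):
  + (5) · M_11   where M_11 = det([2 1 5; 5 3 -1; 3 0 -4]) = -52
  + (1) · M_13   where M_13 = det([2 2 5; -5 5 -1; -2 3 -4]) = -95
  − (-1) · M_14   where M_14 = det([2 2 1; -5 5 3; -2 3 0]) = -35
det = (+1)·(5)·(-52) + (+1)·(1)·(-95) + (-1)·(-1)·(-35) = -390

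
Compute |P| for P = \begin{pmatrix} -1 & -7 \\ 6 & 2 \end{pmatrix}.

det(P) = (-1)·2 − (-7)·6 = -2 − (-42) = 40

|P| = 40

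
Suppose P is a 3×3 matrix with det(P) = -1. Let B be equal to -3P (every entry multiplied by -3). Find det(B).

For a 3×3 matrix, det(-3P) = (-3)^3·det(P) = -27·det(P).
det(B) = (-27)·(-1) = 27

det(B) = 27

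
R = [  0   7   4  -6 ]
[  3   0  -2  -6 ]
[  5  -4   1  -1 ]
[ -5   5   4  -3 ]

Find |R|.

|R| = 955

Expand along row 1 (it has 1 zero):
  − (7) · M_12   where M_12 = det([3 -2 -6; 5 1 -1; -5 4 -3]) = -187
  + (4) · M_13   where M_13 = det([3 0 -6; 5 -4 -1; -5 5 -3]) = 21
  − (-6) · M_14   where M_14 = det([3 0 -2; 5 -4 1; -5 5 4]) = -73
det = (-1)·(7)·(-187) + (+1)·(4)·(21) + (-1)·(-6)·(-73) = 955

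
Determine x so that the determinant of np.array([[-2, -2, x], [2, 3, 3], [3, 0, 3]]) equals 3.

-3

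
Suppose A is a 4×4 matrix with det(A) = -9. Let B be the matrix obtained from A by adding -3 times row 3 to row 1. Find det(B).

Adding a multiple of one row to another leaves the determinant unchanged.
det(B) = (1)·(-9) = -9

-9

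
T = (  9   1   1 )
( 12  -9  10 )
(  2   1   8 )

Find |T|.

det(T) = -784

Expand along row 1:
  + 9 · |-9 10; 1 8| = 9·(-72 − 10) = -738
  − 1 · |12 10; 2 8| = −1·(96 − 20) = -76
  + 1 · |12 -9; 2 1| = 1·(12 − (-18)) = 30
Sum: (-738) + (-76) + (30) = -784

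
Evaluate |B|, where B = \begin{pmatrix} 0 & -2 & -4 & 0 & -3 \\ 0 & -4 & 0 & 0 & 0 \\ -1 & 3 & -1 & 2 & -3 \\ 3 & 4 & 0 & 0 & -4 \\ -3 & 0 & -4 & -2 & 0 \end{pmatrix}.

det(B) = -440

Expand along row 2 (it has 4 zeros):
  + (-4) · M_22   where M_22 = det([0 -4 0 -3; -1 -1 2 -3; 3 0 0 -4; -3 -4 -2 0]) = 110
det = (+1)·(-4)·(110) = -440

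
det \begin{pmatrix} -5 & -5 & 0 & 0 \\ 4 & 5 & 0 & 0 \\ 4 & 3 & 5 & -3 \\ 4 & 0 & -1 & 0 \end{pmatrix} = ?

15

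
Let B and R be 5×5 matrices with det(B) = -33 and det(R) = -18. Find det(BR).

The determinant is 594.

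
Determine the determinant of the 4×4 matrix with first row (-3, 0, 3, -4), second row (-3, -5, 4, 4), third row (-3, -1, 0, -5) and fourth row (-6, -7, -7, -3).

Expand along row 1 (it has 1 zero):
  + (-3) · M_11   where M_11 = det([-5 4 4; -1 0 -5; -7 -7 -3]) = 331
  + (3) · M_13   where M_13 = det([-3 -5 4; -3 -1 -5; -6 -7 -3]) = 51
  − (-4) · M_14   where M_14 = det([-3 -5 4; -3 -1 0; -6 -7 -7]) = 144
det = (+1)·(-3)·(331) + (+1)·(3)·(51) + (-1)·(-4)·(144) = -264

-264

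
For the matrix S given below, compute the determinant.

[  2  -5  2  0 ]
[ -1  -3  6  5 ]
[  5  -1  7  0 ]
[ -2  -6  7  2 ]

det(S) = 889

Expand along column 4 (it has 2 zeros):
  + (5) · M_24   where M_24 = det([2 -5 2; 5 -1 7; -2 -6 7]) = 251
  + (2) · M_44   where M_44 = det([2 -5 2; -1 -3 6; 5 -1 7]) = -183
det = (+1)·(5)·(251) + (+1)·(2)·(-183) = 889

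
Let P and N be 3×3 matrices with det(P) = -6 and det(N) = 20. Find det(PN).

|PN| = -120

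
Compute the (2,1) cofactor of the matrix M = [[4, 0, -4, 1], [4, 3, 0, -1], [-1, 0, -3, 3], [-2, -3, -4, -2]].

-27

Delete row 2 and column 1; the remaining 3×3 submatrix is [0 -4 1; 0 -3 3; -3 -4 -2].
Its determinant is 27.
The cofactor carries sign (−1)^(2+1) = −1, so C_{2,1} = −(27) = -27.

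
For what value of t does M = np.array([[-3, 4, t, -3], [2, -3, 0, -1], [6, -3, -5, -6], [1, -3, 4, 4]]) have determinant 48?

-2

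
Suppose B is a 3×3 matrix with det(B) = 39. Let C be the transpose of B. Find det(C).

39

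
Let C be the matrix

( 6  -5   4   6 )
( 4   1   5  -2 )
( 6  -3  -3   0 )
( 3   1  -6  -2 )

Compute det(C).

-798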